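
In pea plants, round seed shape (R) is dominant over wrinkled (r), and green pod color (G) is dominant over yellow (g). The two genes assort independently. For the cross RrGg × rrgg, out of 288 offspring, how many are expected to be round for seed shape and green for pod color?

Dihybrid cross RrGg × rrgg — consider each gene separately:
seed shape: Rr × rr → 2 Rr, 2 rr → 2 R_ : 2 rr (out of 4)
pod color: Gg × gg → 2 Gg, 2 gg → 2 G_ : 2 gg (out of 4)
Looking for: round (R_) and green (G_)
P(round) = 2/4, P(green) = 2/4
P(both) = 2/4 × 2/4 = 4/16 = 1/4
Expected count = 1/4 × 288 = 72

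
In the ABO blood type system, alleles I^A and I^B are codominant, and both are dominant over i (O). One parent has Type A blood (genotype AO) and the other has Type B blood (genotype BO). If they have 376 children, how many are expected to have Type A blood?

Cross: AO × BO
Possible offspring genotypes: 1 AB, 1 AO, 1 BO, 1 OO
Blood type counts: 1 Type AB, 1 Type A, 1 Type B, 1 Type O
Probability of Type A: 1/4
Expected count = 1/4 × 376 = 94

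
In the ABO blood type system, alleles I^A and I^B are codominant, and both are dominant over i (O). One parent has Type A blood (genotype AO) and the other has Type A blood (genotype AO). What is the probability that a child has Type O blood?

Cross: AO × AO
Possible offspring genotypes: 1 AA, 2 AO, 1 OO
Blood type counts: 3 Type A, 1 Type O
Probability of Type O: 1/4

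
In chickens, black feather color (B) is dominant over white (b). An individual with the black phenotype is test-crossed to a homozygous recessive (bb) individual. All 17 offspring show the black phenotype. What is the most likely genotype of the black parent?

Test cross: ? × bb
All offspring are black.
If the unknown parent were heterozygous (Bb), about half of 17 offspring would be white; none are. The unknown parent is most likely homozygous dominant (BB).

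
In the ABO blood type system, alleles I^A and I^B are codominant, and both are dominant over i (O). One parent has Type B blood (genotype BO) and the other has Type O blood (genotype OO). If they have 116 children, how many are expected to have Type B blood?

Cross: BO × OO
Possible offspring genotypes: 2 BO, 2 OO
Blood type counts: 2 Type B, 2 Type O
Probability of Type B: 2/4 = 1/2
Expected count = 1/2 × 116 = 58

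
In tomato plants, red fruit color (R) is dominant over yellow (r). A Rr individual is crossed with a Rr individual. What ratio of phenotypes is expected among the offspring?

Punnett square for Rr × Rr:
Offspring genotypes: 1 RR, 2 Rr, 1 rr
red: 3, yellow: 1
Ratio: 3:1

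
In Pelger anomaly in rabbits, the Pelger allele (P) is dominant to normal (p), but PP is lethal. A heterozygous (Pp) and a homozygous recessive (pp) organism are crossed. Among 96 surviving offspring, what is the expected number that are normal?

Cross: Pp × pp
Punnett square offspring (before lethality): 2 Pp, 2 pp
No PP offspring are produced in this cross.
normal: 2 out of 4 → fraction 1/2
Expected count = 1/2 × 96 = 48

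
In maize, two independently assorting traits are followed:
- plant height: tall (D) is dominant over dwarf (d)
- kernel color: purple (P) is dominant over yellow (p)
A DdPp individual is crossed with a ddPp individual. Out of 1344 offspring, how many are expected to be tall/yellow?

Dihybrid cross DdPp × ddPp — consider each gene separately:
plant height: Dd × dd → 2 Dd, 2 dd → 2 D_ : 2 dd (out of 4)
kernel color: Pp × Pp → 1 PP, 2 Pp, 1 pp → 3 P_ : 1 pp (out of 4)
Combine (counts out of 4 × 4 = 16): tall/purple (D_P_) = 2×3 = 6; tall/yellow (D_pp) = 2×1 = 2; dwarf/purple (ddP_) = 2×3 = 6; dwarf/yellow (ddpp) = 2×1 = 2
Phenotype counts (out of 16): 6 tall/purple, 2 tall/yellow, 6 dwarf/purple, 2 dwarf/yellow
tall/yellow: 2 out of 16 → fraction 1/8
Expected count = 1/8 × 1344 = 168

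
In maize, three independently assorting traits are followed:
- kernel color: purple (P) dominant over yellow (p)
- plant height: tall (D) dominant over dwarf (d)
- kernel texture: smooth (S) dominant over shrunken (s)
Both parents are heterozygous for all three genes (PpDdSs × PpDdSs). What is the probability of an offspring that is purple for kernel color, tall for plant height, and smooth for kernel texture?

Trihybrid cross: PpDdSs × PpDdSs
Each trait segregates independently with a 3:1 phenotypic ratio, so each gene contributes 3/4 (dominant) or 1/4 (recessive).
Target: purple (kernel color), tall (plant height), smooth (kernel texture)
Probability = product of independent per-trait probabilities
= 3/4 × 3/4 × 3/4 = 27/64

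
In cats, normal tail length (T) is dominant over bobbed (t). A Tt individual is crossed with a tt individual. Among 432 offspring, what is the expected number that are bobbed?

Punnett square for Tt × tt:
Offspring genotypes: 2 Tt, 2 tt
normal: 2, bobbed: 2
bobbed: 2 out of 4 → fraction 1/2
Expected count = 1/2 × 432 = 216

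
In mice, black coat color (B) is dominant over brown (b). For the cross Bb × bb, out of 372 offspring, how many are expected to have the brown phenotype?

Punnett square for Bb × bb:
Offspring genotypes: 2 Bb, 2 bb
Total offspring: 4
Count with target: 2
Probability: 2/4 = 1/2
Expected count = 1/2 × 372 = 186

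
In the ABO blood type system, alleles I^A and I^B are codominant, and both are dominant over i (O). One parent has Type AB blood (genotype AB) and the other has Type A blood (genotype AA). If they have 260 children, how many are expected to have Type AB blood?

Cross: AB × AA
Possible offspring genotypes: 2 AA, 2 AB
Blood type counts: 2 Type A, 2 Type AB
Probability of Type AB: 2/4 = 1/2
Expected count = 1/2 × 260 = 130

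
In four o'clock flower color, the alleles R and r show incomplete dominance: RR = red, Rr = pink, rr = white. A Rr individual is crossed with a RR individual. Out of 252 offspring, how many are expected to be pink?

Punnett square for Rr × RR:
Offspring genotypes: 2 RR, 2 Rr
Phenotype counts: 2 red, 2 pink
pink: 2 out of 4 → fraction 1/2
Expected count = 1/2 × 252 = 126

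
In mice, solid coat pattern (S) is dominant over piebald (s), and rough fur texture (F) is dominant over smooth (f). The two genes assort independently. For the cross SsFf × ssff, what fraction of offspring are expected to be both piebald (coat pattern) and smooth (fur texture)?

Dihybrid cross SsFf × ssff — consider each gene separately:
coat pattern: Ss × ss → 2 Ss, 2 ss → 2 S_ : 2 ss (out of 4)
fur texture: Ff × ff → 2 Ff, 2 ff → 2 F_ : 2 ff (out of 4)
Looking for: piebald (ss) and smooth (ff)
P(piebald) = 2/4, P(smooth) = 2/4
P(both) = 2/4 × 2/4 = 4/16 = 1/4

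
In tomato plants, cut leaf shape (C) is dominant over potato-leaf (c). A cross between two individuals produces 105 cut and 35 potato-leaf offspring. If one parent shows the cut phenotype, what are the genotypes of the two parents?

Observed offspring: 105 cut, 35 potato-leaf
The observed ratio simplifies to 3:1. Potato-leaf (cc) offspring appear, so each parent must contribute one c allele. The parent stated to show cut carries C, so it is Cc. The other parent is then either Cc or cc: Cc × cc would give a 1:1 split, whereas Cc × Cc gives 3:1 — matching the data. So both parents are heterozygous (Cc × Cc).
Parent genotypes: Cc × Cc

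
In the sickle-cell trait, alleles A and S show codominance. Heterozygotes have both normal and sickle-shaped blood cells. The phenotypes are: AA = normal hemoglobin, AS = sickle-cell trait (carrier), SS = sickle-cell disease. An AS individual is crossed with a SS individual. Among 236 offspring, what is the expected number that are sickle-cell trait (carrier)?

Punnett square for AS × SS:
Offspring genotypes: 2 AS, 2 SS
Phenotype counts: 2 sickle-cell trait (carrier), 2 sickle-cell disease
sickle-cell trait (carrier): 2 out of 4 → fraction 1/2
Expected count = 1/2 × 236 = 118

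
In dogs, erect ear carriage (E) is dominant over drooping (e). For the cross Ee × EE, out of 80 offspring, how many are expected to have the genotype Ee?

Punnett square for Ee × EE:
Offspring genotypes: 2 EE, 2 Ee
Total offspring: 4
Count with target: 2
Probability: 2/4 = 1/2
Expected count = 1/2 × 80 = 40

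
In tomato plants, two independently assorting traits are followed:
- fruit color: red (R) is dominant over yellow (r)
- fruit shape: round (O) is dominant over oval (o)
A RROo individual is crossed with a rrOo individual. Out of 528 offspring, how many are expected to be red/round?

Dihybrid cross RROo × rrOo — consider each gene separately:
fruit color: RR × rr → 4 Rr → 4 R_ (out of 4)
fruit shape: Oo × Oo → 1 OO, 2 Oo, 1 oo → 3 O_ : 1 oo (out of 4)
Combine (counts out of 4 × 4 = 16): red/round (R_O_) = 4×3 = 12; red/oval (R_oo) = 4×1 = 4
Phenotype counts (out of 16): 12 red/round, 4 red/oval
red/round: 12 out of 16 → fraction 3/4
Expected count = 3/4 × 528 = 396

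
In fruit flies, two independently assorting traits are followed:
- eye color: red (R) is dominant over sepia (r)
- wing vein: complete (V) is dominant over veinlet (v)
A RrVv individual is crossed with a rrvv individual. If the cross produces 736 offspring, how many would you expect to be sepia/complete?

Dihybrid cross RrVv × rrvv — consider each gene separately:
eye color: Rr × rr → 2 Rr, 2 rr → 2 R_ : 2 rr (out of 4)
wing vein: Vv × vv → 2 Vv, 2 vv → 2 V_ : 2 vv (out of 4)
Combine (counts out of 4 × 4 = 16): red/complete (R_V_) = 2×2 = 4; red/veinlet (R_vv) = 2×2 = 4; sepia/complete (rrV_) = 2×2 = 4; sepia/veinlet (rrvv) = 2×2 = 4
Phenotype counts (out of 16): 4 red/complete, 4 red/veinlet, 4 sepia/complete, 4 sepia/veinlet
sepia/complete: 4 out of 16 → fraction 1/4
Expected count = 1/4 × 736 = 184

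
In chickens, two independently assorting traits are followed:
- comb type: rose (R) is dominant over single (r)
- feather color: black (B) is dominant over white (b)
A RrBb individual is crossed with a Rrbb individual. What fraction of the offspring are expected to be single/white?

Dihybrid cross RrBb × Rrbb — consider each gene separately:
comb type: Rr × Rr → 1 RR, 2 Rr, 1 rr → 3 R_ : 1 rr (out of 4)
feather color: Bb × bb → 2 Bb, 2 bb → 2 B_ : 2 bb (out of 4)
Combine (counts out of 4 × 4 = 16): rose/black (R_B_) = 3×2 = 6; rose/white (R_bb) = 3×2 = 6; single/black (rrB_) = 1×2 = 2; single/white (rrbb) = 1×2 = 2
Phenotype counts (out of 16): 6 rose/black, 6 rose/white, 2 single/black, 2 single/white
single/white: 2 out of 16
Probability: 2/16 = 1/8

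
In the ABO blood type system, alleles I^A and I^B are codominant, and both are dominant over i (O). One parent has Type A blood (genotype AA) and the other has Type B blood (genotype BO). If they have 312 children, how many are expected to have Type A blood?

Cross: AA × BO
Possible offspring genotypes: 2 AB, 2 AO
Blood type counts: 2 Type AB, 2 Type A
Probability of Type A: 2/4 = 1/2
Expected count = 1/2 × 312 = 156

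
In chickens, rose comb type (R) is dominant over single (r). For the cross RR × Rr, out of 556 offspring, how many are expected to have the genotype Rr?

Punnett square for RR × Rr:
Offspring genotypes: 2 RR, 2 Rr
Total offspring: 4
Count with target: 2
Probability: 2/4 = 1/2
Expected count = 1/2 × 556 = 278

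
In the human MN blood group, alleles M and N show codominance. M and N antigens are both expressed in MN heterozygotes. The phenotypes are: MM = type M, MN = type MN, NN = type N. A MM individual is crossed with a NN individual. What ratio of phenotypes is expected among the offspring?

Punnett square for MM × NN:
Offspring genotypes: 4 MN
Phenotype counts: 4 type MN
Ratio: all type MN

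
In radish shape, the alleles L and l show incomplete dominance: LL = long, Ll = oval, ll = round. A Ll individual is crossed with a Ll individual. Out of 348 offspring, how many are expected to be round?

Punnett square for Ll × Ll:
Offspring genotypes: 1 LL, 2 Ll, 1 ll
Phenotype counts: 1 long, 2 oval, 1 round
round: 1 out of 4 → fraction 1/4
Expected count = 1/4 × 348 = 87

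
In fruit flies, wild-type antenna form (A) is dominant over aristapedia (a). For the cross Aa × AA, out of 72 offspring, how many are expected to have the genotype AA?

Punnett square for Aa × AA:
Offspring genotypes: 2 AA, 2 Aa
Total offspring: 4
Count with target: 2
Probability: 2/4 = 1/2
Expected count = 1/2 × 72 = 36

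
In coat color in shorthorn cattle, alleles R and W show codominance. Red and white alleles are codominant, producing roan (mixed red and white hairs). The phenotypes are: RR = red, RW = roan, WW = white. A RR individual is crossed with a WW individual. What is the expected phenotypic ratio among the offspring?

Punnett square for RR × WW:
Offspring genotypes: 4 RW
Phenotype counts: 4 roan
Ratio: all roan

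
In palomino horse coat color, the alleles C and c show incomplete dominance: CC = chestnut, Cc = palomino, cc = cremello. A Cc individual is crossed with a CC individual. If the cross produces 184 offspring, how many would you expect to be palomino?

Punnett square for Cc × CC:
Offspring genotypes: 2 CC, 2 Cc
Phenotype counts: 2 chestnut, 2 palomino
palomino: 2 out of 4 → fraction 1/2
Expected count = 1/2 × 184 = 92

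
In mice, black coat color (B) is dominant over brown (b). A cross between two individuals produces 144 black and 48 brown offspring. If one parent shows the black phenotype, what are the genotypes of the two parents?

Observed offspring: 144 black, 48 brown
The observed ratio simplifies to 3:1. Brown (bb) offspring appear, so each parent must contribute one b allele. The parent stated to show black carries B, so it is Bb. The other parent is then either Bb or bb: Bb × bb would give a 1:1 split, whereas Bb × Bb gives 3:1 — matching the data. So both parents are heterozygous (Bb × Bb).
Parent genotypes: Bb × Bb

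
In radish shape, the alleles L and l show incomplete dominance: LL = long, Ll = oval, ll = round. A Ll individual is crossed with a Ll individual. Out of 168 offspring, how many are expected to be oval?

Punnett square for Ll × Ll:
Offspring genotypes: 1 LL, 2 Ll, 1 ll
Phenotype counts: 1 long, 2 oval, 1 round
oval: 2 out of 4 → fraction 1/2
Expected count = 1/2 × 168 = 84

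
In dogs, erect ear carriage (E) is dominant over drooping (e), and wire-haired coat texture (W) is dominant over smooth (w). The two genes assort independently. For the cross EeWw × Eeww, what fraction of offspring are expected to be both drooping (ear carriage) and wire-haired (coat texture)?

Dihybrid cross EeWw × Eeww — consider each gene separately:
ear carriage: Ee × Ee → 1 EE, 2 Ee, 1 ee → 3 E_ : 1 ee (out of 4)
coat texture: Ww × ww → 2 Ww, 2 ww → 2 W_ : 2 ww (out of 4)
Looking for: drooping (ee) and wire-haired (W_)
P(drooping) = 1/4, P(wire-haired) = 2/4
P(both) = 1/4 × 2/4 = 2/16 = 1/8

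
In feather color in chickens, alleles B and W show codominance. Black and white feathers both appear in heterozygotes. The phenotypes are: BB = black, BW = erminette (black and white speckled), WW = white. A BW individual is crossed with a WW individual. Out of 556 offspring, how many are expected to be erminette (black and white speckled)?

Punnett square for BW × WW:
Offspring genotypes: 2 BW, 2 WW
Phenotype counts: 2 erminette (black and white speckled), 2 white
erminette (black and white speckled): 2 out of 4 → fraction 1/2
Expected count = 1/2 × 556 = 278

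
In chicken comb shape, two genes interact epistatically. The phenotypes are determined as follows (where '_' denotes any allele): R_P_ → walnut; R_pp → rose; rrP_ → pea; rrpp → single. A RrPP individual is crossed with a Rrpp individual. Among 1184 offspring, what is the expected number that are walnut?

Cross: RrPP × Rrpp — consider each gene separately:
R gene: Rr × Rr → 1 RR, 2 Rr, 1 rr → 3 R_ : 1 rr (out of 4)
P gene: PP × pp → 4 Pp → 4 P_ (out of 4)
Genotype classes (out of 4 × 4 = 16): R_P_ = 3×4 = 12; rrP_ = 1×4 = 4
Apply the phenotype rules: R_P_ (12) → walnut; rrP_ (4) → pea
Phenotype counts (out of 16): 12 walnut, 4 pea
walnut: 12 out of 16 → fraction 3/4
Expected count = 3/4 × 1184 = 888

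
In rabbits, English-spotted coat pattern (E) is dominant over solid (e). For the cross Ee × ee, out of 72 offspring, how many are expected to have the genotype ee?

Punnett square for Ee × ee:
Offspring genotypes: 2 Ee, 2 ee
Total offspring: 4
Count with target: 2
Probability: 2/4 = 1/2
Expected count = 1/2 × 72 = 36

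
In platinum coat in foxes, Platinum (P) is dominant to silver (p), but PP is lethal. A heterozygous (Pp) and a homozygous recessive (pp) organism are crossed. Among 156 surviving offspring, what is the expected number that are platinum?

Cross: Pp × pp
Punnett square offspring (before lethality): 2 Pp, 2 pp
No PP offspring are produced in this cross.
platinum: 2 out of 4 → fraction 1/2
Expected count = 1/2 × 156 = 78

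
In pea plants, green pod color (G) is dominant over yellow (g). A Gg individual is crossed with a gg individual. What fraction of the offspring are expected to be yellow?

Punnett square for Gg × gg:
Offspring genotypes: 2 Gg, 2 gg
green: 2, yellow: 2
yellow: 2 out of 4
Probability: 2/4 = 1/2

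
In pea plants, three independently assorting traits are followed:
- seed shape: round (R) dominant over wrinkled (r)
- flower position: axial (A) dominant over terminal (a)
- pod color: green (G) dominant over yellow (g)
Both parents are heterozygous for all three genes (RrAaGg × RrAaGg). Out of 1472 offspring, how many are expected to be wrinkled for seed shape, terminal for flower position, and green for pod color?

Trihybrid cross: RrAaGg × RrAaGg
Each trait segregates independently with a 3:1 phenotypic ratio, so each gene contributes 3/4 (dominant) or 1/4 (recessive).
Target: wrinkled (seed shape), terminal (flower position), green (pod color)
Probability = product of independent per-trait probabilities
= 1/4 × 1/4 × 3/4 = 3/64
Expected count = 3/64 × 1472 = 69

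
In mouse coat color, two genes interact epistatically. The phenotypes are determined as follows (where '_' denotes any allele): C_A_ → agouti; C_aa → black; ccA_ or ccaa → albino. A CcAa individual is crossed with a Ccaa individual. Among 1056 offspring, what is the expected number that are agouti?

Cross: CcAa × Ccaa — consider each gene separately:
C gene: Cc × Cc → 1 CC, 2 Cc, 1 cc → 3 C_ : 1 cc (out of 4)
A gene: Aa × aa → 2 Aa, 2 aa → 2 A_ : 2 aa (out of 4)
Genotype classes (out of 4 × 4 = 16): C_A_ = 3×2 = 6; C_aa = 3×2 = 6; ccA_ = 1×2 = 2; ccaa = 1×2 = 2
Apply the phenotype rules: C_A_ (6) → agouti; C_aa (6) → black; ccA_ (2) + ccaa (2) → albino
Phenotype counts (out of 16): 6 agouti, 6 black, 4 albino
agouti: 6 out of 16 → fraction 3/8
Expected count = 3/8 × 1056 = 396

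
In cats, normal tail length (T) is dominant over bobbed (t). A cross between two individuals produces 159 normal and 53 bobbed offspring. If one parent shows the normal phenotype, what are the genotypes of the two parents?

Observed offspring: 159 normal, 53 bobbed
The observed ratio simplifies to 3:1. Bobbed (tt) offspring appear, so each parent must contribute one t allele. The parent stated to show normal carries T, so it is Tt. The other parent is then either Tt or tt: Tt × tt would give a 1:1 split, whereas Tt × Tt gives 3:1 — matching the data. So both parents are heterozygous (Tt × Tt).
Parent genotypes: Tt × Tt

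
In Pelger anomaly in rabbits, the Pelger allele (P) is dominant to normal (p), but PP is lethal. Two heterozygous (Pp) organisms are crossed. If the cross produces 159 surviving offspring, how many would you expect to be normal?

Cross: Pp × Pp
Punnett square offspring (before lethality): 1 PP, 2 Pp, 1 pp
The PP genotype is lethal (embryos die); surviving offspring: 2 Pp, 1 pp
normal: 1 out of 3 → fraction 1/3
Expected count = 1/3 × 159 = 53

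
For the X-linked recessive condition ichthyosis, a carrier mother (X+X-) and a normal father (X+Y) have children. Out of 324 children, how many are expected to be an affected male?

Cross: X+X- × X+Y
Offspring: 1 X+X+, 1 X+Y, 1 X+X-, 1 X-Y
Probability of an affected male: 1/4
Expected count = 1/4 × 324 = 81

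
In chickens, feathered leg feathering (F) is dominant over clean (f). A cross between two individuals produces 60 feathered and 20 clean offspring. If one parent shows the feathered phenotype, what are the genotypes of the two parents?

Observed offspring: 60 feathered, 20 clean
The observed ratio simplifies to 3:1. Clean (ff) offspring appear, so each parent must contribute one f allele. The parent stated to show feathered carries F, so it is Ff. The other parent is then either Ff or ff: Ff × ff would give a 1:1 split, whereas Ff × Ff gives 3:1 — matching the data. So both parents are heterozygous (Ff × Ff).
Parent genotypes: Ff × Ff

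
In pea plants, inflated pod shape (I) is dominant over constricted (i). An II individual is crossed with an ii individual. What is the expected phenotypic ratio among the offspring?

Punnett square for II × ii:
Offspring genotypes: 4 Ii
inflated: 4, constricted: 0
Ratio: all inflated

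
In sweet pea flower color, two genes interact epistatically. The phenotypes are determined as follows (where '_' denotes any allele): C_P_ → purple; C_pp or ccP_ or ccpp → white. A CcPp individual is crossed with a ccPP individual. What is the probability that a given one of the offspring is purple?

Cross: CcPp × ccPP — consider each gene separately:
C gene: Cc × cc → 2 Cc, 2 cc → 2 C_ : 2 cc (out of 4)
P gene: Pp × PP → 2 PP, 2 Pp → 4 P_ (out of 4)
Genotype classes (out of 4 × 4 = 16): C_P_ = 2×4 = 8; ccP_ = 2×4 = 8
Apply the phenotype rules: C_P_ (8) → purple; ccP_ (8) → white
Phenotype counts (out of 16): 8 purple, 8 white
purple: 8 out of 16
Probability: 8/16 = 1/2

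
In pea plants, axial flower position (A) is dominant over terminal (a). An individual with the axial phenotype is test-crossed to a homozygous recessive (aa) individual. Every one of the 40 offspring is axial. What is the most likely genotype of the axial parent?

Test cross: ? × aa
All offspring are axial.
If the unknown parent were heterozygous (Aa), about half of 40 offspring would be terminal; none are. The unknown parent is most likely homozygous dominant (AA).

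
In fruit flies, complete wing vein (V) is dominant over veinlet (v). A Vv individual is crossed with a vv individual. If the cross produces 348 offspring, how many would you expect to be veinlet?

Punnett square for Vv × vv:
Offspring genotypes: 2 Vv, 2 vv
complete: 2, veinlet: 2
veinlet: 2 out of 4 → fraction 1/2
Expected count = 1/2 × 348 = 174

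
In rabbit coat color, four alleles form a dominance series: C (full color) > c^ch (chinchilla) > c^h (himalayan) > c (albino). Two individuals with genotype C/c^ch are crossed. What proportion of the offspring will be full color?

Cross: C/c^ch × C/c^ch
Allele dominance: C > c^ch > c^h > c
Offspring genotypes: 1 C/C, 2 C/c^ch, 1 c^ch/c^ch
Phenotype counts: 3 full color, 1 chinchilla
full color: 3 out of 4
Probability: 3/4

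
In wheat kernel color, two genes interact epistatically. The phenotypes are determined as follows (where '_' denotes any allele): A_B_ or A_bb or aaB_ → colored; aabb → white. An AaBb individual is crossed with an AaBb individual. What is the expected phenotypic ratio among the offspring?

Cross: AaBb × AaBb — consider each gene separately:
A gene: Aa × Aa → 1 AA, 2 Aa, 1 aa → 3 A_ : 1 aa (out of 4)
B gene: Bb × Bb → 1 BB, 2 Bb, 1 bb → 3 B_ : 1 bb (out of 4)
Genotype classes (out of 4 × 4 = 16): A_B_ = 3×3 = 9; A_bb = 3×1 = 3; aaB_ = 1×3 = 3; aabb = 1×1 = 1
Apply the phenotype rules: A_B_ (9) + A_bb (3) + aaB_ (3) → colored; aabb (1) → white
Phenotype counts (out of 16): 15 colored, 1 white
Ratio: 15 colored : 1 white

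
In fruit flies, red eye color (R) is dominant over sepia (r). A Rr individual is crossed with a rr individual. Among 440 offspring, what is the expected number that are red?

Punnett square for Rr × rr:
Offspring genotypes: 2 Rr, 2 rr
red: 2, sepia: 2
red: 2 out of 4 → fraction 1/2
Expected count = 1/2 × 440 = 220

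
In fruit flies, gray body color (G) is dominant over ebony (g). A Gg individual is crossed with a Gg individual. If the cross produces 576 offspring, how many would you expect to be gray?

Punnett square for Gg × Gg:
Offspring genotypes: 1 GG, 2 Gg, 1 gg
gray: 3, ebony: 1
gray: 3 out of 4 → fraction 3/4
Expected count = 3/4 × 576 = 432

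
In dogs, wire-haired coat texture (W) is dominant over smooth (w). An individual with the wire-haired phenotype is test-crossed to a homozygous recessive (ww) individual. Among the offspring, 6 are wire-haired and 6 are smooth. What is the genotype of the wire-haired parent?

Test cross: ? × ww
Offspring: 6 wire-haired, 6 smooth — approximately 1:1.
A 1:1 ratio in a test cross indicates the unknown parent is heterozygous (Ww).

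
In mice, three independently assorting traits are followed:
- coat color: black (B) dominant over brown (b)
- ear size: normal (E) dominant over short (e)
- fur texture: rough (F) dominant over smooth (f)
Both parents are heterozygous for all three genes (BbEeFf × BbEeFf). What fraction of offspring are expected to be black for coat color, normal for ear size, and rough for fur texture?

Trihybrid cross: BbEeFf × BbEeFf
Each trait segregates independently with a 3:1 phenotypic ratio, so each gene contributes 3/4 (dominant) or 1/4 (recessive).
Target: black (coat color), normal (ear size), rough (fur texture)
Probability = product of independent per-trait probabilities
= 3/4 × 3/4 × 3/4 = 27/64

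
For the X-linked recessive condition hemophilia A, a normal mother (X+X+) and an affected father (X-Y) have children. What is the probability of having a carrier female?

Cross: X+X+ × X-Y
Offspring: 2 X+X-, 2 X+Y
Probability of a carrier female: 2/4 = 1/2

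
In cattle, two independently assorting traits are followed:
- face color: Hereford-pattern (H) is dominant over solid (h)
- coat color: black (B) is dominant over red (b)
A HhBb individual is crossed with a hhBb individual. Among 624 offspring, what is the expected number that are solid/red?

Dihybrid cross HhBb × hhBb — consider each gene separately:
face color: Hh × hh → 2 Hh, 2 hh → 2 H_ : 2 hh (out of 4)
coat color: Bb × Bb → 1 BB, 2 Bb, 1 bb → 3 B_ : 1 bb (out of 4)
Combine (counts out of 4 × 4 = 16): Hereford-pattern/black (H_B_) = 2×3 = 6; Hereford-pattern/red (H_bb) = 2×1 = 2; solid/black (hhB_) = 2×3 = 6; solid/red (hhbb) = 2×1 = 2
Phenotype counts (out of 16): 6 Hereford-pattern/black, 2 Hereford-pattern/red, 6 solid/black, 2 solid/red
solid/red: 2 out of 16 → fraction 1/8
Expected count = 1/8 × 624 = 78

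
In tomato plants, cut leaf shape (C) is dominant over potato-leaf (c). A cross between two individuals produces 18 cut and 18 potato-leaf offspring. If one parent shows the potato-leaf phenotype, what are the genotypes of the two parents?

Observed offspring: 18 cut, 18 potato-leaf
The observed ratio simplifies to 1:1. One parent shows potato-leaf, so its genotype must be cc. A 1:1 offspring split requires the other parent to be heterozygous (Cc).
Parent genotypes: cc × Cc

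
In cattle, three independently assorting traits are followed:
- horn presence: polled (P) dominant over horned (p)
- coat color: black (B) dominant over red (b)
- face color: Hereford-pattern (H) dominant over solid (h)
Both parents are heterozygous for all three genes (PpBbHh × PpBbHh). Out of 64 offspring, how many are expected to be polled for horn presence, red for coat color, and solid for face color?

Trihybrid cross: PpBbHh × PpBbHh
Each trait segregates independently with a 3:1 phenotypic ratio, so each gene contributes 3/4 (dominant) or 1/4 (recessive).
Target: polled (horn presence), red (coat color), solid (face color)
Probability = product of independent per-trait probabilities
= 3/4 × 1/4 × 1/4 = 3/64
Expected count = 3/64 × 64 = 3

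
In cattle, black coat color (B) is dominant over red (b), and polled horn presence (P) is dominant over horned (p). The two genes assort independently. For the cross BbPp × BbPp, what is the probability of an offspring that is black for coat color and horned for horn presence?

Dihybrid cross BbPp × BbPp — consider each gene separately:
coat color: Bb × Bb → 1 BB, 2 Bb, 1 bb → 3 B_ : 1 bb (out of 4)
horn presence: Pp × Pp → 1 PP, 2 Pp, 1 pp → 3 P_ : 1 pp (out of 4)
Looking for: black (B_) and horned (pp)
P(black) = 3/4, P(horned) = 1/4
P(both) = 3/4 × 1/4 = 3/16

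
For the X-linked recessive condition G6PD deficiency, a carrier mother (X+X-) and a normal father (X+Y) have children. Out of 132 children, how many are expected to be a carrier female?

Cross: X+X- × X+Y
Offspring: 1 X+X+, 1 X+Y, 1 X+X-, 1 X-Y
Probability of a carrier female: 1/4
Expected count = 1/4 × 132 = 33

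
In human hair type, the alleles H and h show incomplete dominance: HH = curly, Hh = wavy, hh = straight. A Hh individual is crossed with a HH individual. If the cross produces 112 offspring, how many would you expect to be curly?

Punnett square for Hh × HH:
Offspring genotypes: 2 HH, 2 Hh
Phenotype counts: 2 curly, 2 wavy
curly: 2 out of 4 → fraction 1/2
Expected count = 1/2 × 112 = 56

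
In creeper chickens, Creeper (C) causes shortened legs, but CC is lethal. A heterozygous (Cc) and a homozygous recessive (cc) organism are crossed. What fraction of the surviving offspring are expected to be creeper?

Cross: Cc × cc
Punnett square offspring (before lethality): 2 Cc, 2 cc
No CC offspring are produced in this cross.
creeper: 2 out of 4
Probability: 2/4 = 1/2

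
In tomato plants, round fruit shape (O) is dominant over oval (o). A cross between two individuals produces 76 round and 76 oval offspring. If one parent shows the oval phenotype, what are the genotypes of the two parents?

Observed offspring: 76 round, 76 oval
The observed ratio simplifies to 1:1. One parent shows oval, so its genotype must be oo. A 1:1 offspring split requires the other parent to be heterozygous (Oo).
Parent genotypes: oo × Oo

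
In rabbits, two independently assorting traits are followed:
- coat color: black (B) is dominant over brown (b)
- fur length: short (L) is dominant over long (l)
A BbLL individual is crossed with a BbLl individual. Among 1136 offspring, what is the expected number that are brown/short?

Dihybrid cross BbLL × BbLl — consider each gene separately:
coat color: Bb × Bb → 1 BB, 2 Bb, 1 bb → 3 B_ : 1 bb (out of 4)
fur length: LL × Ll → 2 LL, 2 Ll → 4 L_ (out of 4)
Combine (counts out of 4 × 4 = 16): black/short (B_L_) = 3×4 = 12; brown/short (bbL_) = 1×4 = 4
Phenotype counts (out of 16): 12 black/short, 4 brown/short
brown/short: 4 out of 16 → fraction 1/4
Expected count = 1/4 × 1136 = 284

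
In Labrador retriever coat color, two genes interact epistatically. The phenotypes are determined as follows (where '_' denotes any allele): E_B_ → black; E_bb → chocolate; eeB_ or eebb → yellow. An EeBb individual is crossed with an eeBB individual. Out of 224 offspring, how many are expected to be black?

Cross: EeBb × eeBB — consider each gene separately:
E gene: Ee × ee → 2 Ee, 2 ee → 2 E_ : 2 ee (out of 4)
B gene: Bb × BB → 2 BB, 2 Bb → 4 B_ (out of 4)
Genotype classes (out of 4 × 4 = 16): E_B_ = 2×4 = 8; eeB_ = 2×4 = 8
Apply the phenotype rules: E_B_ (8) → black; eeB_ (8) → yellow
Phenotype counts (out of 16): 8 black, 8 yellow
black: 8 out of 16 → fraction 1/2
Expected count = 1/2 × 224 = 112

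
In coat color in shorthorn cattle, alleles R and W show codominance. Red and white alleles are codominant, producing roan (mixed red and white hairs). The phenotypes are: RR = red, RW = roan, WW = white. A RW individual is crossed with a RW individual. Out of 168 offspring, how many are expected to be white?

Punnett square for RW × RW:
Offspring genotypes: 1 RR, 2 RW, 1 WW
Phenotype counts: 1 red, 2 roan, 1 white
white: 1 out of 4 → fraction 1/4
Expected count = 1/4 × 168 = 42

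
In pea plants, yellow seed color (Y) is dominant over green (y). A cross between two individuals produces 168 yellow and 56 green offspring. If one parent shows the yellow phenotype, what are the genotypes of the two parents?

Observed offspring: 168 yellow, 56 green
The observed ratio simplifies to 3:1. Green (yy) offspring appear, so each parent must contribute one y allele. The parent stated to show yellow carries Y, so it is Yy. The other parent is then either Yy or yy: Yy × yy would give a 1:1 split, whereas Yy × Yy gives 3:1 — matching the data. So both parents are heterozygous (Yy × Yy).
Parent genotypes: Yy × Yy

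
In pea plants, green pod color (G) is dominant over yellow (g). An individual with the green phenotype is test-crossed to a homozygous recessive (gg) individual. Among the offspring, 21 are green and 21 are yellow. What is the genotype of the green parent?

Test cross: ? × gg
Offspring: 21 green, 21 yellow — approximately 1:1.
A 1:1 ratio in a test cross indicates the unknown parent is heterozygous (Gg).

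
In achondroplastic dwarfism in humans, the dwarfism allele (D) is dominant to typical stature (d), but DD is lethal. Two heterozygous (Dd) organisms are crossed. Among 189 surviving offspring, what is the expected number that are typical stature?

Cross: Dd × Dd
Punnett square offspring (before lethality): 1 DD, 2 Dd, 1 dd
The DD genotype is lethal (embryos die); surviving offspring: 2 Dd, 1 dd
typical stature: 1 out of 3 → fraction 1/3
Expected count = 1/3 × 189 = 63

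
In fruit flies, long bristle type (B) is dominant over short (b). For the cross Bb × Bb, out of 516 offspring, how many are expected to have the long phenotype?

Punnett square for Bb × Bb:
Offspring genotypes: 1 BB, 2 Bb, 1 bb
Total offspring: 4
Count with target: 3
Probability: 3/4
Expected count = 3/4 × 516 = 387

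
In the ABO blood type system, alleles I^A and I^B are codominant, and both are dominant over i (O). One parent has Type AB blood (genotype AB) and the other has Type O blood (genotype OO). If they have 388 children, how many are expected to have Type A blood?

Cross: AB × OO
Possible offspring genotypes: 2 AO, 2 BO
Blood type counts: 2 Type A, 2 Type B
Probability of Type A: 2/4 = 1/2
Expected count = 1/2 × 388 = 194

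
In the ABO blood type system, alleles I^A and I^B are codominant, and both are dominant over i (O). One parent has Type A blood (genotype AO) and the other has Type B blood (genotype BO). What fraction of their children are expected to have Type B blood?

Cross: AO × BO
Possible offspring genotypes: 1 AB, 1 AO, 1 BO, 1 OO
Blood type counts: 1 Type AB, 1 Type A, 1 Type B, 1 Type O
Probability of Type B: 1/4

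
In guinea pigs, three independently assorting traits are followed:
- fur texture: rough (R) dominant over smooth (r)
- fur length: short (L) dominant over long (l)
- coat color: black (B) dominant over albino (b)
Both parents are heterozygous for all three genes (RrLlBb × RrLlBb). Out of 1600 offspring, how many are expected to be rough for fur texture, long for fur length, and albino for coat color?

Trihybrid cross: RrLlBb × RrLlBb
Each trait segregates independently with a 3:1 phenotypic ratio, so each gene contributes 3/4 (dominant) or 1/4 (recessive).
Target: rough (fur texture), long (fur length), albino (coat color)
Probability = product of independent per-trait probabilities
= 3/4 × 1/4 × 1/4 = 3/64
Expected count = 3/64 × 1600 = 75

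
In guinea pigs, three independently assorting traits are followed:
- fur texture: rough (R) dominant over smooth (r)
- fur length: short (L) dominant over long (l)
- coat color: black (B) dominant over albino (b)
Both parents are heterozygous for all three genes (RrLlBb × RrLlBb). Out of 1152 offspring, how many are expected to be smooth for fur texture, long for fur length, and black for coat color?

Trihybrid cross: RrLlBb × RrLlBb
Each trait segregates independently with a 3:1 phenotypic ratio, so each gene contributes 3/4 (dominant) or 1/4 (recessive).
Target: smooth (fur texture), long (fur length), black (coat color)
Probability = product of independent per-trait probabilities
= 1/4 × 1/4 × 3/4 = 3/64
Expected count = 3/64 × 1152 = 54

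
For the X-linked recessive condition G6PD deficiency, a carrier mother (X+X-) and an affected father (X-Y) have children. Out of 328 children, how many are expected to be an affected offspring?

Cross: X+X- × X-Y
Offspring: 1 X+X-, 1 X+Y, 1 X-X-, 1 X-Y
Probability of an affected offspring: 2/4 = 1/2
Expected count = 1/2 × 328 = 164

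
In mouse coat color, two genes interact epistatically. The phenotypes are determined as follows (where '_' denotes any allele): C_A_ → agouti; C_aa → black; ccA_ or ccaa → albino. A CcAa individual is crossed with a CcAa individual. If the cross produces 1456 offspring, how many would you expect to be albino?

Cross: CcAa × CcAa — consider each gene separately:
C gene: Cc × Cc → 1 CC, 2 Cc, 1 cc → 3 C_ : 1 cc (out of 4)
A gene: Aa × Aa → 1 AA, 2 Aa, 1 aa → 3 A_ : 1 aa (out of 4)
Genotype classes (out of 4 × 4 = 16): C_A_ = 3×3 = 9; C_aa = 3×1 = 3; ccA_ = 1×3 = 3; ccaa = 1×1 = 1
Apply the phenotype rules: C_A_ (9) → agouti; C_aa (3) → black; ccA_ (3) + ccaa (1) → albino
Phenotype counts (out of 16): 9 agouti, 3 black, 4 albino
albino: 4 out of 16 → fraction 1/4
Expected count = 1/4 × 1456 = 364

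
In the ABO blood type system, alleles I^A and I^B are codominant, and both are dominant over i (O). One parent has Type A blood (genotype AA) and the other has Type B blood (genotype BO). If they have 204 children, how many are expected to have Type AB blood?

Cross: AA × BO
Possible offspring genotypes: 2 AB, 2 AO
Blood type counts: 2 Type AB, 2 Type A
Probability of Type AB: 2/4 = 1/2
Expected count = 1/2 × 204 = 102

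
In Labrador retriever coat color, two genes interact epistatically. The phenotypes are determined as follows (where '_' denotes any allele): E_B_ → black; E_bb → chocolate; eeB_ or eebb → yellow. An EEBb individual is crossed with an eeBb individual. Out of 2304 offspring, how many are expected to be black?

Cross: EEBb × eeBb — consider each gene separately:
E gene: EE × ee → 4 Ee → 4 E_ (out of 4)
B gene: Bb × Bb → 1 BB, 2 Bb, 1 bb → 3 B_ : 1 bb (out of 4)
Genotype classes (out of 4 × 4 = 16): E_B_ = 4×3 = 12; E_bb = 4×1 = 4
Apply the phenotype rules: E_B_ (12) → black; E_bb (4) → chocolate
Phenotype counts (out of 16): 12 black, 4 chocolate
black: 12 out of 16 → fraction 3/4
Expected count = 3/4 × 2304 = 1728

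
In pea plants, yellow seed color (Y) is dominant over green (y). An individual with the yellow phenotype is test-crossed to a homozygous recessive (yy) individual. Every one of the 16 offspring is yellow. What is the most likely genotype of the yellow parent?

Test cross: ? × yy
All offspring are yellow.
If the unknown parent were heterozygous (Yy), about half of 16 offspring would be green; none are. The unknown parent is most likely homozygous dominant (YY).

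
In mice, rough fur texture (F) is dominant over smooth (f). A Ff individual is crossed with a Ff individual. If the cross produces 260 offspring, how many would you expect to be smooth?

Punnett square for Ff × Ff:
Offspring genotypes: 1 FF, 2 Ff, 1 ff
rough: 3, smooth: 1
smooth: 1 out of 4 → fraction 1/4
Expected count = 1/4 × 260 = 65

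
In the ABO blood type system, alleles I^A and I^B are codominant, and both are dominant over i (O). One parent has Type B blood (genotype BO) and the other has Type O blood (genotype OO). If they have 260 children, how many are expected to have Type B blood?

Cross: BO × OO
Possible offspring genotypes: 2 BO, 2 OO
Blood type counts: 2 Type B, 2 Type O
Probability of Type B: 2/4 = 1/2
Expected count = 1/2 × 260 = 130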